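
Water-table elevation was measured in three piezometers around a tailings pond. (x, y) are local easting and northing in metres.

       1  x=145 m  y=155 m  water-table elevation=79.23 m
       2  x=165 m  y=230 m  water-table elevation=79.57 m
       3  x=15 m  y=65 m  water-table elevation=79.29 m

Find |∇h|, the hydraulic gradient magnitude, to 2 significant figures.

0.0072

With h = a·x + b·y + c and 1 as origin, the differences give:
  20·a + 75·b = +0.34
  (-130)·a + (-90)·b = +0.06
Eliminate b (×(-90) and ×75, subtract): 7950·a = -35.100 → a = ∂h/∂x = -0.004415
Back-substitute: b = ∂h/∂y = +0.005711.
|∇h| = √(-0.004415² + 0.005711²) = 0.007219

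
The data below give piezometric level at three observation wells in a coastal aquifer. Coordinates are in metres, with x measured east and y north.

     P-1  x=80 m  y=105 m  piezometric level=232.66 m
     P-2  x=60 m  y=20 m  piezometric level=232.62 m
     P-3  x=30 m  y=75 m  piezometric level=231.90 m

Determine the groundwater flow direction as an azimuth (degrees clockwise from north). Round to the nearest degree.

282°

Three-point gradient (reference P-1): Δ to P-2 = (-20, -85, -0.04), Δ to P-3 = (-50, -30, -0.76).
∂h/∂x = +0.01737, ∂h/∂y = -0.003616 (det = -3650).
Flow direction (−∇h) has components (-0.01737 E, +0.003616 N).
Azimuth = atan2(E, N) = atan2(-0.01737, +0.003616) = 281.8° ≈ 282°.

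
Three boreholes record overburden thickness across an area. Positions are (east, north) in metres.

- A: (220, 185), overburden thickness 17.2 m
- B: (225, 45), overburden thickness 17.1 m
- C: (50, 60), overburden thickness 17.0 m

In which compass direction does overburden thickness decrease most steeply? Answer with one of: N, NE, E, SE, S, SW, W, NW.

Three-point gradient (reference A): Δ to B = (5, -140, -0.1), Δ to C = (-170, -125, -0.2).
∂d/∂x = +0.0006346, ∂d/∂y = +0.0007369 (det = -24425).
Steepest decrease is along −∇f = (-0.0006346 E, -0.0007369 N) → southwest.

SW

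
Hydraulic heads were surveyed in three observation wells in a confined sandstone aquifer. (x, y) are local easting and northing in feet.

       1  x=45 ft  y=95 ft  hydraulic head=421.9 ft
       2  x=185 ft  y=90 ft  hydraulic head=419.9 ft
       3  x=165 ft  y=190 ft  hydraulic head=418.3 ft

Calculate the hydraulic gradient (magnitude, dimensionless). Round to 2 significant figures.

0.024

With h = a·x + b·y + c and 1 as origin, the differences give:
  140·a + (-5)·b = -2.0
  120·a + 95·b = -3.6
Eliminate b (×95 and ×(-5), subtract): 13900·a = -208.00 → a = ∂h/∂x = -0.01496
Back-substitute: b = ∂h/∂y = -0.01899.
|∇h| = √(-0.01496² + -0.01899²) = 0.02417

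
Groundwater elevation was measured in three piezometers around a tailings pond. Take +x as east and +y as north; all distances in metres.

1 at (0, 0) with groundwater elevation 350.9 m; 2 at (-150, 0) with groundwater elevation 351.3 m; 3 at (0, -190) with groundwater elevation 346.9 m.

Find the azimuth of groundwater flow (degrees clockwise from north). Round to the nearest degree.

173°

∂h/∂x = (351.3 − 350.9) / (-150 − 0) = -0.002667
∂h/∂y = (346.9 − 350.9) / (-190 − 0) = +0.02105
Flow direction (−∇h) has components (+0.002667 E, -0.02105 N).
Azimuth = atan2(E, N) = atan2(+0.002667, -0.02105) = 172.8° ≈ 173°.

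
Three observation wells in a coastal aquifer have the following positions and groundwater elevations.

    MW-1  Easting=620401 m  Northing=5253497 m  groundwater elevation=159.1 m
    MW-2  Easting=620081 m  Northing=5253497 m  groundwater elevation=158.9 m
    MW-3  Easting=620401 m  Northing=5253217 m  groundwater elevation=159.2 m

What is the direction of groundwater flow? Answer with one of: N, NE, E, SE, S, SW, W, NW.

NW

∂h/∂x = (158.9 − 159.1) / (620081 − 620401) = +0.0006250
∂h/∂y = (159.2 − 159.1) / (5253217 − 5253497) = -0.0003571
Flow = −∇h = (-0.0006250 east, +0.0003571 north), which points northwest.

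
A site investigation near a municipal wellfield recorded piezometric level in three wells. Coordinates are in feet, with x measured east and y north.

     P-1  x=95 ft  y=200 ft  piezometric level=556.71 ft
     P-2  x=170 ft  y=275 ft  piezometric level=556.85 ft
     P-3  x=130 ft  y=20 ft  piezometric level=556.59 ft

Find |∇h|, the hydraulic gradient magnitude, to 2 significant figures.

Taking P-1 as reference: P-2−P-1 = (75, 75, +0.14); P-3−P-1 = (35, -180, -0.12).
Solve a·Δx + b·Δy = Δh: det = 75·(-180) − 35·75 = -16125.
∂h/∂x = [(+0.14)·(-180) − (-0.12)·75] / -16125 = +0.001005
∂h/∂y = [75·(-0.12) − 35·(+0.14)] / -16125 = +0.0008620
|∇h| = √(0.001005² + 0.0008620²) = 0.001324

0.0013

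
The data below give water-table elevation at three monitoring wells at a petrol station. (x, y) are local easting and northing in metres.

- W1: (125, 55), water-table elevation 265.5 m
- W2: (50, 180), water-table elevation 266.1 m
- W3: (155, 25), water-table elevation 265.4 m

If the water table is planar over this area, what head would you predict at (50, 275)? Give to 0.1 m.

Three-point gradient (reference W1): Δ to W2 = (-75, 125, +0.6), Δ to W3 = (30, -30, -0.1).
∂h/∂x = +0.003667, ∂h/∂y = +0.007000 (det = -1500).
h(50, 275) = 265.5 + (+0.003667)·(-75) + (+0.007000)·(220) = 265.5 -0.275 +1.540 = 266.765 m.

266.8 m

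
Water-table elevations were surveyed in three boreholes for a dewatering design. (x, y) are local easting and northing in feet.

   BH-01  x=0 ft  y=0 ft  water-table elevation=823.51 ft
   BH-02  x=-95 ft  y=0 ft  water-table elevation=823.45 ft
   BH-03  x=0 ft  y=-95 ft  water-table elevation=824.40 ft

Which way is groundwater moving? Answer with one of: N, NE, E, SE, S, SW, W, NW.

∂h/∂x = (823.45 − 823.51) / (-95 − 0) = +0.0006316
∂h/∂y = (824.40 − 823.51) / (-95 − 0) = -0.009368
Flow = −∇h = (-0.0006316 east, +0.009368 north), which points north.

N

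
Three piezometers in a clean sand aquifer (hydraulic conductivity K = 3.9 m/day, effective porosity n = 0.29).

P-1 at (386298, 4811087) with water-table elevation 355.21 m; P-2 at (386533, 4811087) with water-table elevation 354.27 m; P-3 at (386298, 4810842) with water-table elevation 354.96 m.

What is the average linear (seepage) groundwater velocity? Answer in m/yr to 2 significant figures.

∂h/∂x = (354.27 − 355.21) / (386533 − 386298) = -0.004000
∂h/∂y = (354.96 − 355.21) / (4810842 − 4811087) = +0.001020
|∇h| = √(-0.004000² + 0.001020²) = 0.004128
Seepage velocity v = K·i/n = 3.9 × 0.004128 / 0.29 = 0.05551 m/day = 20.28 m/yr.

20 m/yr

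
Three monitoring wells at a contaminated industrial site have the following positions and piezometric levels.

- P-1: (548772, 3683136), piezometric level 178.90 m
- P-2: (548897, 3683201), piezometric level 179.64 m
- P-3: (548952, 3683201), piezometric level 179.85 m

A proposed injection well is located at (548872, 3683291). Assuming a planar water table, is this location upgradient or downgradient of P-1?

upgradient

With h = a·x + b·y + c and P-1 as origin, the differences give:
  125·a + 65·b = +0.74
  180·a + 65·b = +0.95
Eliminate b (×65 and ×65, subtract): -3575·a = -13.650 → a = ∂h/∂x = +0.003818
Back-substitute: b = ∂h/∂y = +0.004042.
Head at (548872, 3683291) = 178.90 + (+0.003818)·(100) + (+0.004042)·(155) = 179.91 m.
That is higher than the 178.90 m at P-1, so the point is upgradient.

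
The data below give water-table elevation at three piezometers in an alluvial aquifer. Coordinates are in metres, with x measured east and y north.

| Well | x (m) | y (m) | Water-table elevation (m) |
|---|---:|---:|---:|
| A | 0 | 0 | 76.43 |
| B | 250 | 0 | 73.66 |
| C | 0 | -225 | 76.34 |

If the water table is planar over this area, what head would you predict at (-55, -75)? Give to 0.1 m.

77.0 m

∂h/∂x = (73.66 − 76.43) / (250 − 0) = -0.01108
∂h/∂y = (76.34 − 76.43) / (-225 − 0) = +0.0004000
h(-55, -75) = 76.43 + (-0.01108)·(-55) + (+0.0004000)·(-75) = 76.43 +0.609 -0.030 = 77.009 m.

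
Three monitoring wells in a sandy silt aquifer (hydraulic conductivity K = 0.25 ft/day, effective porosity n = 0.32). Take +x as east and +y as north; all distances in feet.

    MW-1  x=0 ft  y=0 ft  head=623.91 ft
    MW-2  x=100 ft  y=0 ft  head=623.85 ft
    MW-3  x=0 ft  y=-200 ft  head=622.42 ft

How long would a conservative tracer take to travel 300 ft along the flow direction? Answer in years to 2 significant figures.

140 years

∂h/∂x = (623.85 − 623.91) / (100 − 0) = -0.0006000
∂h/∂y = (622.42 − 623.91) / (-200 − 0) = +0.007450
|∇h| = √(-0.0006000² + 0.007450²) = 0.007474
Seepage velocity v = K·i/n = 0.25 × 0.007474 / 0.32 = 0.005839 ft/day.
t = 300 / 0.005839 = 5.138e+04 days = 141 years.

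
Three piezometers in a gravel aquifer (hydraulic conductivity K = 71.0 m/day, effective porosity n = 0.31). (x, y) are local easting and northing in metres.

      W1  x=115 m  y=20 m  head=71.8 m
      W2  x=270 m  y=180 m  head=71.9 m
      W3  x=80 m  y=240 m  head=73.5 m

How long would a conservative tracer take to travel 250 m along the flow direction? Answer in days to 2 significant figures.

120 days

Differences from W1: to W2 (Δx, Δy, Δh) = (155, 160, +0.1); to W3 = (-35, 220, +1.7).
Solve a·Δx + b·Δy = Δh: det = 155·220 − (-35)·160 = 39700.
∂h/∂x = [(+0.1)·220 − (+1.7)·160] / 39700 = -0.006297
∂h/∂y = [155·(+1.7) − (-35)·(+0.1)] / 39700 = +0.006725
|∇h| = √(-0.006297² + 0.006725²) = 0.009213
Seepage velocity v = K·i/n = 71.0 × 0.009213 / 0.31 = 2.11 m/day.
t = 250 / 2.11 = 118.5 days.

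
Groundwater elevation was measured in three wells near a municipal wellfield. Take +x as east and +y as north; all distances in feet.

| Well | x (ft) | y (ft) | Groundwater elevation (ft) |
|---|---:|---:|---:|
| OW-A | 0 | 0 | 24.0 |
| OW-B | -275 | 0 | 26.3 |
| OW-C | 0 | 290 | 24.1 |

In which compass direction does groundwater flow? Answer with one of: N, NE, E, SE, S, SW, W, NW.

E

∂h/∂x = (26.3 − 24.0) / (-275 − 0) = -0.008364
∂h/∂y = (24.1 − 24.0) / (290 − 0) = +0.0003448
Flow = −∇h = (+0.008364 east, -0.0003448 north), which points east.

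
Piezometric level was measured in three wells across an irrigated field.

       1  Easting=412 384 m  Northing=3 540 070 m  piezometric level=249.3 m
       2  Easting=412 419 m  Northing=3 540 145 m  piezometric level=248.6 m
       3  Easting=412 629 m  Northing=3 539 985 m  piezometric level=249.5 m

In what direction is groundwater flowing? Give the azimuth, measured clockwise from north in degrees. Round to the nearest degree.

Taking 1 as reference: 2−1 = (35, 75, -0.7); 3−1 = (245, -85, +0.2).
Solve a·Δx + b·Δy = Δh: det = 35·(-85) − 245·75 = -21350.
∂h/∂x = [(-0.7)·(-85) − (+0.2)·75] / -21350 = -0.002084
∂h/∂y = [35·(+0.2) − 245·(-0.7)] / -21350 = -0.008361
Flow direction (−∇h) has components (+0.002084 E, +0.008361 N).
Azimuth = atan2(E, N) = atan2(+0.002084, +0.008361) = 14.0° ≈ 014°.

014°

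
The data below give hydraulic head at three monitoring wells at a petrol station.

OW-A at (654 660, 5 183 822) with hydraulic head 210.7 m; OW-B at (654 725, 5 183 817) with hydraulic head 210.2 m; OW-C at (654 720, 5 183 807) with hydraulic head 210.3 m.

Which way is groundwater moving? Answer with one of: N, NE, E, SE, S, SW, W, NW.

NE

Three-point gradient (reference OW-A): Δ to OW-B = (65, -5, -0.5), Δ to OW-C = (60, -15, -0.4).
∂h/∂x = -0.008148, ∂h/∂y = -0.005926 (det = -675).
Flow = −∇h = (+0.008148 east, +0.005926 north), which points northeast.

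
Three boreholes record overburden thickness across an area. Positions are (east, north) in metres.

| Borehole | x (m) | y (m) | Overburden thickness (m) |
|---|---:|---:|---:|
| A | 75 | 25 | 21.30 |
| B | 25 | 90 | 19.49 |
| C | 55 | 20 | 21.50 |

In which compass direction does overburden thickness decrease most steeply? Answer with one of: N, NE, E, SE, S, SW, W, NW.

Taking A as reference: B−A = (-50, 65, -1.81); C−A = (-20, -5, +0.20).
Determinant of the coordinate differences = (-50)·(-5) − (-20)·65 = 1550.
∂d/∂x = [(-1.81)·(-5) − (+0.20)·65] / 1550 = -0.002548
∂d/∂y = [(-50)·(+0.20) − (-20)·(-1.81)] / 1550 = -0.02981
Steepest decrease is along −∇f = (+0.002548 E, +0.02981 N) → north.

N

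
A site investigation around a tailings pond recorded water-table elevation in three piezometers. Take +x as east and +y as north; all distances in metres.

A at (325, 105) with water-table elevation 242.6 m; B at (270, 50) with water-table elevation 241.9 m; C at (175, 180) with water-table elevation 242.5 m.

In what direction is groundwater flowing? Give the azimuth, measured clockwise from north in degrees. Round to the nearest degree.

210°

With h = a·x + b·y + c and A as origin, the differences give:
  (-55)·a + (-55)·b = -0.7
  (-150)·a + 75·b = -0.1
Eliminate b (×75 and ×(-55), subtract): -12375·a = -58.00 → a = ∂h/∂x = +0.004687
Back-substitute: b = ∂h/∂y = +0.008040.
Flow direction (−∇h) has components (-0.004687 E, -0.008040 N).
Azimuth = atan2(E, N) = atan2(-0.004687, -0.008040) = 210.2° ≈ 210°.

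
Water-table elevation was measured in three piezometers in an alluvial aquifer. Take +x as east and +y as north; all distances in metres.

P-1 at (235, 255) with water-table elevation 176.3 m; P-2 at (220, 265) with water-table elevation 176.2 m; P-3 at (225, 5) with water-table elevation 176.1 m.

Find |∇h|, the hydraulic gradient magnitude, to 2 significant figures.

Differences from P-1: to P-2 (Δx, Δy, Δh) = (-15, 10, -0.1); to P-3 = (-10, -250, -0.2).
Solve a·Δx + b·Δy = Δh: det = (-15)·(-250) − (-10)·10 = 3850.
∂h/∂x = [(-0.1)·(-250) − (-0.2)·10] / 3850 = +0.007013
∂h/∂y = [(-15)·(-0.2) − (-10)·(-0.1)] / 3850 = +0.0005195
|∇h| = √(0.007013² + 0.0005195²) = 0.007032

0.0070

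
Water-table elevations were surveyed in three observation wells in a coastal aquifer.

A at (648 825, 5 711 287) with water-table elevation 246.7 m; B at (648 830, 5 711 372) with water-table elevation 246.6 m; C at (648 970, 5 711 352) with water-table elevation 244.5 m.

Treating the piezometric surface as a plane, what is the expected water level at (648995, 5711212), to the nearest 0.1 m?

With h = a·x + b·y + c and A as origin, the differences give:
  5·a + 85·b = -0.1
  145·a + 65·b = -2.2
Eliminate b (×65 and ×85, subtract): -12000·a = 180.50 → a = ∂h/∂x = -0.01504
Back-substitute: b = ∂h/∂y = -0.0002917.
h(648995, 5711212) = 246.7 + (-0.01504)·(170) + (-0.0002917)·(-75) = 246.7 -2.557 +0.022 = 244.165 m.

244.2 m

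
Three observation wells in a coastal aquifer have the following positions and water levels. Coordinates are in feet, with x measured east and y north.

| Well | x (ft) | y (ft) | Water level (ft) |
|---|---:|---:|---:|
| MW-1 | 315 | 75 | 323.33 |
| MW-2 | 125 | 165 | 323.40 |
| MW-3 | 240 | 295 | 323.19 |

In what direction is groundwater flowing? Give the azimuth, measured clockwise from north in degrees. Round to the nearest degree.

041°

Taking MW-1 as reference: MW-2−MW-1 = (-190, 90, +0.07); MW-3−MW-1 = (-75, 220, -0.14).
Solve a·Δx + b·Δy = Δh: det = (-190)·220 − (-75)·90 = -35050.
∂h/∂x = [(+0.07)·220 − (-0.14)·90] / -35050 = -0.0007989
∂h/∂y = [(-190)·(-0.14) − (-75)·(+0.07)] / -35050 = -0.0009087
Flow direction (−∇h) has components (+0.0007989 E, +0.0009087 N).
Azimuth = atan2(E, N) = atan2(+0.0007989, +0.0009087) = 41.3° ≈ 041°.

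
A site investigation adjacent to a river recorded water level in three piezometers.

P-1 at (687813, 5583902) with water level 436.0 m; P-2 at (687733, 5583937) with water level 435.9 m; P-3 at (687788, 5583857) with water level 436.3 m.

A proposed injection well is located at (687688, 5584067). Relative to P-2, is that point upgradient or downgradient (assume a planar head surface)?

With h = a·x + b·y + c and P-1 as origin, the differences give:
  (-80)·a + 35·b = -0.1
  (-25)·a + (-45)·b = +0.3
Eliminate b (×(-45) and ×35, subtract): 4475·a = -6.00 → a = ∂h/∂x = -0.001341
Back-substitute: b = ∂h/∂y = -0.005922.
Head at (687688, 5584067) = 436.0 + (-0.001341)·(-125) + (-0.005922)·(165) = 435.19 m.
That is lower than the 435.9 m at P-2, so the point is downgradient.

downgradient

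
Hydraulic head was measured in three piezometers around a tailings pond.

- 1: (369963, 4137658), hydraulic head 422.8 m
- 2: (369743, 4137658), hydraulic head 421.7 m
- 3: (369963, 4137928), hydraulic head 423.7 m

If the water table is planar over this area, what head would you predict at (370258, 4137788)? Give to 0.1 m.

424.7 m

∂h/∂x = (421.7 − 422.8) / (369743 − 369963) = +0.005000
∂h/∂y = (423.7 − 422.8) / (4137928 − 4137658) = +0.003333
h(370258, 4137788) = 422.8 + (+0.005000)·(295) + (+0.003333)·(130) = 422.8 +1.475 +0.433 = 424.708 m.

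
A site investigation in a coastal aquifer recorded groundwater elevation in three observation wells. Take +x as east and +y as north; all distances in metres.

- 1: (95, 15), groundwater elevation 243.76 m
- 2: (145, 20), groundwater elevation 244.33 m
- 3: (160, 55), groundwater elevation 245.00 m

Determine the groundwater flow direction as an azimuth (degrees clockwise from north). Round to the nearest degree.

214°

With h = a·x + b·y + c and 1 as origin, the differences give:
  50·a + 5·b = +0.57
  65·a + 40·b = +1.24
Eliminate b (×40 and ×5, subtract): 1675·a = 16.600 → a = ∂h/∂x = +0.009910
Back-substitute: b = ∂h/∂y = +0.01490.
Flow direction (−∇h) has components (-0.009910 E, -0.01490 N).
Azimuth = atan2(E, N) = atan2(-0.009910, -0.01490) = 213.6° ≈ 214°.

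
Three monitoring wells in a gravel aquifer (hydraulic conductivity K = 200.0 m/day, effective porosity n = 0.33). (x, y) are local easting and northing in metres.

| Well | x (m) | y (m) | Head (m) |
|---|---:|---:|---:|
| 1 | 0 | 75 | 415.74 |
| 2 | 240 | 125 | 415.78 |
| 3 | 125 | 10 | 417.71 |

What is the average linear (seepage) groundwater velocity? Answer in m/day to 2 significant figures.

Taking 1 as reference: 2−1 = (240, 50, +0.04); 3−1 = (125, -65, +1.97).
Solve a·Δx + b·Δy = Δh: det = 240·(-65) − 125·50 = -21850.
∂h/∂x = [(+0.04)·(-65) − (+1.97)·50] / -21850 = +0.004627
∂h/∂y = [240·(+1.97) − 125·(+0.04)] / -21850 = -0.02141
|∇h| = √(0.004627² + -0.02141²) = 0.0219
Seepage velocity v = K·i/n = 200.0 × 0.0219 / 0.33 = 13.27 m/day.

13 m/day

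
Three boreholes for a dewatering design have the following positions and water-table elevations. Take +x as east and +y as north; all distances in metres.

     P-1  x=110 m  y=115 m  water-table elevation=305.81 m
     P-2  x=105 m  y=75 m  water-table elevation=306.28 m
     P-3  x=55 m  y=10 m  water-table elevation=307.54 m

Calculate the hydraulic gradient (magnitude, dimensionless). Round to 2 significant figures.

Taking P-1 as reference: P-2−P-1 = (-5, -40, +0.47); P-3−P-1 = (-55, -105, +1.73).
Solve a·Δx + b·Δy = Δh: det = (-5)·(-105) − (-55)·(-40) = -1675.
∂h/∂x = [(+0.47)·(-105) − (+1.73)·(-40)] / -1675 = -0.01185
∂h/∂y = [(-5)·(+1.73) − (-55)·(+0.47)] / -1675 = -0.01027
|∇h| = √(-0.01185² + -0.01027²) = 0.01568

0.016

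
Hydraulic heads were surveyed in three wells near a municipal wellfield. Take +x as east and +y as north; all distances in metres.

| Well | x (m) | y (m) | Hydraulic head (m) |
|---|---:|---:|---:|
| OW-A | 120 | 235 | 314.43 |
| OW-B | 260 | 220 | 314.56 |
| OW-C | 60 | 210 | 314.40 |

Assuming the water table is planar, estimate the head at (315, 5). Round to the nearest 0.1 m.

314.8 m

With h = a·x + b·y + c and OW-A as origin, the differences give:
  140·a + (-15)·b = +0.13
  (-60)·a + (-25)·b = -0.03
Eliminate b (×(-25) and ×(-15), subtract): -4400·a = -3.700 → a = ∂h/∂x = +0.0008409
Back-substitute: b = ∂h/∂y = -0.0008182.
h(315, 5) = 314.43 + (+0.0008409)·(195) + (-0.0008182)·(-230) = 314.43 +0.164 +0.188 = 314.782 m.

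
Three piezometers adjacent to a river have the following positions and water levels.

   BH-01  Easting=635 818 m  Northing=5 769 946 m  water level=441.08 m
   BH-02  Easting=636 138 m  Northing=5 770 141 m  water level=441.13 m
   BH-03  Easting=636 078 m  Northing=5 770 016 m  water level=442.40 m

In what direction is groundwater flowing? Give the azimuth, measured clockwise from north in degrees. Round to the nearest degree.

328°

Taking BH-01 as reference: BH-02−BH-01 = (320, 195, +0.05); BH-03−BH-01 = (260, 70, +1.32).
Determinant of the coordinate differences = 320·70 − 260·195 = -28300.
∂h/∂x = [(+0.05)·70 − (+1.32)·195] / -28300 = +0.008972
∂h/∂y = [320·(+1.32) − 260·(+0.05)] / -28300 = -0.01447
Flow direction (−∇h) has components (-0.008972 E, +0.01447 N).
Azimuth = atan2(E, N) = atan2(-0.008972, +0.01447) = 328.2° ≈ 328°.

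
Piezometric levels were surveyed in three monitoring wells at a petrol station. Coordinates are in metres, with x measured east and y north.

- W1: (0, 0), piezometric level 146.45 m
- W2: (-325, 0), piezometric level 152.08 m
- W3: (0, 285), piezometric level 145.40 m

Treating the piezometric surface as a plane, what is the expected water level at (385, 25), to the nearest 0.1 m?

139.7 m

∂h/∂x = (152.08 − 146.45) / (-325 − 0) = -0.01732
∂h/∂y = (145.40 − 146.45) / (285 − 0) = -0.003684
h(385, 25) = 146.45 + (-0.01732)·(385) + (-0.003684)·(25) = 146.45 -6.669 -0.092 = 139.689 m.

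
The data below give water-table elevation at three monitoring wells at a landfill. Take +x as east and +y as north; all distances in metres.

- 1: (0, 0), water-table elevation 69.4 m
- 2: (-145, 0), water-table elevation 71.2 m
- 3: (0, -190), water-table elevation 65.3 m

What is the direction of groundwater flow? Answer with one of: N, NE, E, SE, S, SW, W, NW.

∂h/∂x = (71.2 − 69.4) / (-145 − 0) = -0.01241
∂h/∂y = (65.3 − 69.4) / (-190 − 0) = +0.02158
Flow = −∇h = (+0.01241 east, -0.02158 north), which points southeast.

SE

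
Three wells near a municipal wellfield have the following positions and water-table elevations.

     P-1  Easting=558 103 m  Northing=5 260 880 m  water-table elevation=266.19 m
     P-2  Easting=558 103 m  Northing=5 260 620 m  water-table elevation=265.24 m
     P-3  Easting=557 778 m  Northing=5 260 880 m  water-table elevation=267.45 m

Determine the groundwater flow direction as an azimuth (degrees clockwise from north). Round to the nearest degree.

Differences from P-1: to P-2 (Δx, Δy, Δh) = (0, -260, -0.95); to P-3 = (-325, 0, +1.26).
Determinant of the coordinate differences = 0·0 − (-325)·(-260) = -84500.
∂h/∂x = [(-0.95)·0 − (+1.26)·(-260)] / -84500 = -0.003877
∂h/∂y = [0·(+1.26) − (-325)·(-0.95)] / -84500 = +0.003654
Flow direction (−∇h) has components (+0.003877 E, -0.003654 N).
Azimuth = atan2(E, N) = atan2(+0.003877, -0.003654) = 133.3° ≈ 133°.

133°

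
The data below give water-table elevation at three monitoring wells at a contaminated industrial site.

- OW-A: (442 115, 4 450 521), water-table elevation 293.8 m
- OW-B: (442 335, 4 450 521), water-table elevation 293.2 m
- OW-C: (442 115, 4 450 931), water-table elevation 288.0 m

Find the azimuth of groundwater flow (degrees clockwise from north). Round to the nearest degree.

011°

∂h/∂x = (293.2 − 293.8) / (442335 − 442115) = -0.002727
∂h/∂y = (288.0 − 293.8) / (4450931 − 4450521) = -0.01415
Flow direction (−∇h) has components (+0.002727 E, +0.01415 N).
Azimuth = atan2(E, N) = atan2(+0.002727, +0.01415) = 10.9° ≈ 011°.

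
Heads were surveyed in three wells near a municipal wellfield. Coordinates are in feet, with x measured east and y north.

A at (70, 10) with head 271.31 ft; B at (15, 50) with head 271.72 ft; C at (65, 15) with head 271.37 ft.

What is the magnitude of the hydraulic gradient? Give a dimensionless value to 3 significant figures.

0.0173

With h = a·x + b·y + c and A as origin, the differences give:
  (-55)·a + 40·b = +0.41
  (-5)·a + 5·b = +0.06
Eliminate b (×5 and ×40, subtract): -75·a = -0.350 → a = ∂h/∂x = +0.004667
Back-substitute: b = ∂h/∂y = +0.01667.
|∇h| = √(0.004667² + 0.01667²) = 0.01731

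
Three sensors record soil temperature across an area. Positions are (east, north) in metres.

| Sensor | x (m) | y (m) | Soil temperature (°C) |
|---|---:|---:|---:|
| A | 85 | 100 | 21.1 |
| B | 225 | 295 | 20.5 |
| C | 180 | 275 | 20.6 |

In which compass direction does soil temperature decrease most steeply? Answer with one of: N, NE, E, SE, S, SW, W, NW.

NE

Taking A as reference: B−A = (140, 195, -0.6); C−A = (95, 175, -0.5).
Solve a·Δx + b·Δy = ΔT: det = 140·175 − 95·195 = 5975.
∂T/∂x = [(-0.6)·175 − (-0.5)·195] / 5975 = -0.001255
∂T/∂y = [140·(-0.5) − 95·(-0.6)] / 5975 = -0.002176
Steepest decrease is along −∇f = (+0.001255 E, +0.002176 N) → northeast.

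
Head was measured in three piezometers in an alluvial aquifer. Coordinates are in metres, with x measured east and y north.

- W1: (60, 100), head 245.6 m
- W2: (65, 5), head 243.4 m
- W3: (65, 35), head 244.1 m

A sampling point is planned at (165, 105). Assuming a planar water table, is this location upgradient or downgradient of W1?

upgradient

Three-point gradient (reference W1): Δ to W2 = (5, -95, -2.2), Δ to W3 = (5, -65, -1.5).
∂h/∂x = +0.003333, ∂h/∂y = +0.02333 (det = 150).
Head at (165, 105) = 245.6 + (+0.003333)·(105) + (+0.02333)·(5) = 246.07 m.
That is higher than the 245.6 m at W1, so the point is upgradient.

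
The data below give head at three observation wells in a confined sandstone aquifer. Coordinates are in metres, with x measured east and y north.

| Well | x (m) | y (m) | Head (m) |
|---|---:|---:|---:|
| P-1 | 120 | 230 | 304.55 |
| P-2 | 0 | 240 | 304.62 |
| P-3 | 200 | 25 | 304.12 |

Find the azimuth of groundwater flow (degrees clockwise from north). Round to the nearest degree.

168°

With h = a·x + b·y + c and P-1 as origin, the differences give:
  (-120)·a + 10·b = +0.07
  80·a + (-205)·b = -0.43
Eliminate b (×(-205) and ×10, subtract): 23800·a = -10.050 → a = ∂h/∂x = -0.0004223
Back-substitute: b = ∂h/∂y = +0.001933.
Flow direction (−∇h) has components (+0.0004223 E, -0.001933 N).
Azimuth = atan2(E, N) = atan2(+0.0004223, -0.001933) = 167.7° ≈ 168°.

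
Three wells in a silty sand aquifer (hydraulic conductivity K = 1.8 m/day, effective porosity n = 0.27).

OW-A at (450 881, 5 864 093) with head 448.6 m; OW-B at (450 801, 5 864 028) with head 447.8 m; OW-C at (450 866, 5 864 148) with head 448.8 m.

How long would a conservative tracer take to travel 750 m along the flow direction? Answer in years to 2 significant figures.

With h = a·x + b·y + c and OW-A as origin, the differences give:
  (-80)·a + (-65)·b = -0.8
  (-15)·a + 55·b = +0.2
Eliminate b (×55 and ×(-65), subtract): -5375·a = -31.00 → a = ∂h/∂x = +0.005767
Back-substitute: b = ∂h/∂y = +0.005209.
|∇h| = √(0.005767² + 0.005209²) = 0.007771
Seepage velocity v = K·i/n = 1.8 × 0.007771 / 0.27 = 0.05181 m/day.
t = 750 / 0.05181 = 1.448e+04 days = 39.6 years.

40 years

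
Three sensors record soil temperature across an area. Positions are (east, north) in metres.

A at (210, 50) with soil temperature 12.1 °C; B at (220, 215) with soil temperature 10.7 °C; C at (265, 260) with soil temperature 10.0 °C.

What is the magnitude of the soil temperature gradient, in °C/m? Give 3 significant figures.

0.0110 °C/m

Differences from A: to B (Δx, Δy, Δh) = (10, 165, -1.4); to C = (55, 210, -2.1).
Solve a·Δx + b·Δy = ΔT: det = 10·210 − 55·165 = -6975.
∂T/∂x = [(-1.4)·210 − (-2.1)·165] / -6975 = -0.007527
∂T/∂y = [10·(-2.1) − 55·(-1.4)] / -6975 = -0.008029
|∇f| = √(-0.007527² + -0.008029²) = 0.01101 °C/m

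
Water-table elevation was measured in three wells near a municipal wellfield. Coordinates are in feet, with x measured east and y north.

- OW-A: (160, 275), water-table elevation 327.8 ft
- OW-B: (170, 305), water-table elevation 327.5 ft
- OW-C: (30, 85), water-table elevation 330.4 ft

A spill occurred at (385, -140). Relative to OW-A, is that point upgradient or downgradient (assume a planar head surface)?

upgradient

With h = a·x + b·y + c and OW-A as origin, the differences give:
  10·a + 30·b = -0.3
  (-130)·a + (-190)·b = +2.6
Eliminate b (×(-190) and ×30, subtract): 2000·a = -21.00 → a = ∂h/∂x = -0.01050
Back-substitute: b = ∂h/∂y = -0.006500.
Head at (385, -140) = 327.8 + (-0.01050)·(225) + (-0.006500)·(-415) = 328.14 ft.
That is higher than the 327.8 ft at OW-A, so the point is upgradient.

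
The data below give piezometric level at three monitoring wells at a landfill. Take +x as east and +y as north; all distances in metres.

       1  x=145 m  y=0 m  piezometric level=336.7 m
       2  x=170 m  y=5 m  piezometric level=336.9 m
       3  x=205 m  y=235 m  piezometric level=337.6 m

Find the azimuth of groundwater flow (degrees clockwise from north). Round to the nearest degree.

256°

With h = a·x + b·y + c and 1 as origin, the differences give:
  25·a + 5·b = +0.2
  60·a + 235·b = +0.9
Eliminate b (×235 and ×5, subtract): 5575·a = 42.50 → a = ∂h/∂x = +0.007623
Back-substitute: b = ∂h/∂y = +0.001883.
Flow direction (−∇h) has components (-0.007623 E, -0.001883 N).
Azimuth = atan2(E, N) = atan2(-0.007623, -0.001883) = 256.1° ≈ 256°.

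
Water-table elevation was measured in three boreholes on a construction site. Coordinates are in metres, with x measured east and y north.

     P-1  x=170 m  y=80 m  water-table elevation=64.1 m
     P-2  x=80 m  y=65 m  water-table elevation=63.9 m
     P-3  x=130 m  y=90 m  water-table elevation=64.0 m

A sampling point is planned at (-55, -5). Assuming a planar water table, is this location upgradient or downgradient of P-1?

With h = a·x + b·y + c and P-1 as origin, the differences give:
  (-90)·a + (-15)·b = -0.2
  (-40)·a + 10·b = -0.1
Eliminate b (×10 and ×(-15), subtract): -1500·a = -3.50 → a = ∂h/∂x = +0.002333
Back-substitute: b = ∂h/∂y = -0.0006667.
Head at (-55, -5) = 64.1 + (+0.002333)·(-225) + (-0.0006667)·(-85) = 63.63 m.
That is lower than the 64.1 m at P-1, so the point is downgradient.

downgradient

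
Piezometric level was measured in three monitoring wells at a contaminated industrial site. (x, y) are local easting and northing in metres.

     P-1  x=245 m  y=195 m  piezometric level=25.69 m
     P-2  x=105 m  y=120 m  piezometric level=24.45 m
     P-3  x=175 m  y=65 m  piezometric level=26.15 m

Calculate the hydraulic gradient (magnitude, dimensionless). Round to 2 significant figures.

0.019

Taking P-1 as reference: P-2−P-1 = (-140, -75, -1.24); P-3−P-1 = (-70, -130, +0.46).
Determinant of the coordinate differences = (-140)·(-130) − (-70)·(-75) = 12950.
∂h/∂x = [(-1.24)·(-130) − (+0.46)·(-75)] / 12950 = +0.01511
∂h/∂y = [(-140)·(+0.46) − (-70)·(-1.24)] / 12950 = -0.01168
|∇h| = √(0.01511² + -0.01168²) = 0.0191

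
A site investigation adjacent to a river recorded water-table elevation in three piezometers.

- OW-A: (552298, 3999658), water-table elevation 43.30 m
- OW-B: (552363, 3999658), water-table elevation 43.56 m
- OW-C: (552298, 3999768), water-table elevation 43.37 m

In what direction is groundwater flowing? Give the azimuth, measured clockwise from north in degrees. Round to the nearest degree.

∂h/∂x = (43.56 − 43.30) / (552363 − 552298) = +0.004000
∂h/∂y = (43.37 − 43.30) / (3999768 − 3999658) = +0.0006364
Flow direction (−∇h) has components (-0.004000 E, -0.0006364 N).
Azimuth = atan2(E, N) = atan2(-0.004000, -0.0006364) = 261.0° ≈ 261°.

261°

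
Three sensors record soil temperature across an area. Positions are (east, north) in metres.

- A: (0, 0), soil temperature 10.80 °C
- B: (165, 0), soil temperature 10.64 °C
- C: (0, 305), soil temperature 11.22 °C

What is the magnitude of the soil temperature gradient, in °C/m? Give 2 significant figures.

∂T/∂x = (10.64 − 10.80) / (165 − 0) = -0.0009697
∂T/∂y = (11.22 − 10.80) / (305 − 0) = +0.001377
|∇f| = √(-0.0009697² + 0.001377²) = 0.001684 °C/m

0.0017 °C/m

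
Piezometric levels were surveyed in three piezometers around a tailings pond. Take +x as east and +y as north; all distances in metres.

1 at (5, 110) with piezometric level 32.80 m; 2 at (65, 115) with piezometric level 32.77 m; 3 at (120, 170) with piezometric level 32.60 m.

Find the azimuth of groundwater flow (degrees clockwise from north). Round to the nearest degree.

Differences from 1: to 2 (Δx, Δy, Δh) = (60, 5, -0.03); to 3 = (115, 60, -0.20).
Solve a·Δx + b·Δy = Δh: det = 60·60 − 115·5 = 3025.
∂h/∂x = [(-0.03)·60 − (-0.20)·5] / 3025 = -0.0002645
∂h/∂y = [60·(-0.20) − 115·(-0.03)] / 3025 = -0.002826
Flow direction (−∇h) has components (+0.0002645 E, +0.002826 N).
Azimuth = atan2(E, N) = atan2(+0.0002645, +0.002826) = 5.3° ≈ 005°.

005°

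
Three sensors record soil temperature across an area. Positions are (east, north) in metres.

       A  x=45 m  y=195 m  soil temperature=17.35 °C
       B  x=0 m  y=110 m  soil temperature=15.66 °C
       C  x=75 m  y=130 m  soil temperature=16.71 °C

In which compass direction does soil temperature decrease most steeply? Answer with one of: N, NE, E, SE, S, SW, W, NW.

Differences from A: to B (Δx, Δy, Δh) = (-45, -85, -1.69); to C = (30, -65, -0.64).
Determinant of the coordinate differences = (-45)·(-65) − 30·(-85) = 5475.
∂T/∂x = [(-1.69)·(-65) − (-0.64)·(-85)] / 5475 = +0.01013
∂T/∂y = [(-45)·(-0.64) − 30·(-1.69)] / 5475 = +0.01452
Steepest decrease is along −∇f = (-0.01013 E, -0.01452 N) → southwest.

SW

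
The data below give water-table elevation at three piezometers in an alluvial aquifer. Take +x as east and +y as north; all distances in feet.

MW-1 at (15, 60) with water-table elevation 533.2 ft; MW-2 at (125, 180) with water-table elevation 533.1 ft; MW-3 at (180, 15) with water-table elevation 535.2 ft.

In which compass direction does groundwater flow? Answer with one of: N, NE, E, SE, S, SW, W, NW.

NW

Differences from MW-1: to MW-2 (Δx, Δy, Δh) = (110, 120, -0.1); to MW-3 = (165, -45, +2.0).
Determinant of the coordinate differences = 110·(-45) − 165·120 = -24750.
∂h/∂x = [(-0.1)·(-45) − (+2.0)·120] / -24750 = +0.009515
∂h/∂y = [110·(+2.0) − 165·(-0.1)] / -24750 = -0.009556
Flow = −∇h = (-0.009515 east, +0.009556 north), which points northwest.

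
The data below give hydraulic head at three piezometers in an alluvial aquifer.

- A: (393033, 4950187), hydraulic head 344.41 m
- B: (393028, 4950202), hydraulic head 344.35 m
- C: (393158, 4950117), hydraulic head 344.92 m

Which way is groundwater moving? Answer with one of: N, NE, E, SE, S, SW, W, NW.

Differences from A: to B (Δx, Δy, Δh) = (-5, 15, -0.06); to C = (125, -70, +0.51).
Determinant of the coordinate differences = (-5)·(-70) − 125·15 = -1525.
∂h/∂x = [(-0.06)·(-70) − (+0.51)·15] / -1525 = +0.002262
∂h/∂y = [(-5)·(+0.51) − 125·(-0.06)] / -1525 = -0.003246
Flow = −∇h = (-0.002262 east, +0.003246 north), which points northwest.

NW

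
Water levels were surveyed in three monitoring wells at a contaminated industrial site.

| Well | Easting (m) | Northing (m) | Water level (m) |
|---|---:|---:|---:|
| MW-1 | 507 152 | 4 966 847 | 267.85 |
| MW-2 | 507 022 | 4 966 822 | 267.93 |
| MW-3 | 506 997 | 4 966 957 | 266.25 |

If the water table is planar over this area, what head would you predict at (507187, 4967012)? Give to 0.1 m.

Differences from MW-1: to MW-2 (Δx, Δy, Δh) = (-130, -25, +0.08); to MW-3 = (-155, 110, -1.60).
Determinant of the coordinate differences = (-130)·110 − (-155)·(-25) = -18175.
∂h/∂x = [(+0.08)·110 − (-1.60)·(-25)] / -18175 = +0.001717
∂h/∂y = [(-130)·(-1.60) − (-155)·(+0.08)] / -18175 = -0.01213
h(507187, 4967012) = 267.85 + (+0.001717)·(35) + (-0.01213)·(165) = 267.85 +0.060 -2.001 = 265.909 m.

265.9 m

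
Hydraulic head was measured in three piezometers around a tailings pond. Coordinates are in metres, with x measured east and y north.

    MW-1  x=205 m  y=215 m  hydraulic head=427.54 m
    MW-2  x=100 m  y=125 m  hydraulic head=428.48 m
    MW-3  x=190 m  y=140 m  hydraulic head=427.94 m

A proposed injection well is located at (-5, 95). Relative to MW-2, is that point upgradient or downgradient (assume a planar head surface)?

With h = a·x + b·y + c and MW-1 as origin, the differences give:
  (-105)·a + (-90)·b = +0.94
  (-15)·a + (-75)·b = +0.40
Eliminate b (×(-75) and ×(-90), subtract): 6525·a = -34.500 → a = ∂h/∂x = -0.005287
Back-substitute: b = ∂h/∂y = -0.004276.
Head at (-5, 95) = 427.54 + (-0.005287)·(-210) + (-0.004276)·(-120) = 429.16 m.
That is higher than the 428.48 m at MW-2, so the point is upgradient.

upgradient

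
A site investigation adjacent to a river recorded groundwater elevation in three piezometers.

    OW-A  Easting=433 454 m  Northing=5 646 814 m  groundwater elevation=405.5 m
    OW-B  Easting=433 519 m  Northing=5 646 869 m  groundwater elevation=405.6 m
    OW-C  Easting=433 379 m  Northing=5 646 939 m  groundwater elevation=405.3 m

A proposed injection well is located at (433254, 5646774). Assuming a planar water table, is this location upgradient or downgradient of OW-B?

downgradient

Taking OW-A as reference: OW-B−OW-A = (65, 55, +0.1); OW-C−OW-A = (-75, 125, -0.2).
Solve a·Δx + b·Δy = Δh: det = 65·125 − (-75)·55 = 12250.
∂h/∂x = [(+0.1)·125 − (-0.2)·55] / 12250 = +0.001918
∂h/∂y = [65·(-0.2) − (-75)·(+0.1)] / 12250 = -0.0004490
Head at (433254, 5646774) = 405.5 + (+0.001918)·(-200) + (-0.0004490)·(-40) = 405.13 m.
That is lower than the 405.6 m at OW-B, so the point is downgradient.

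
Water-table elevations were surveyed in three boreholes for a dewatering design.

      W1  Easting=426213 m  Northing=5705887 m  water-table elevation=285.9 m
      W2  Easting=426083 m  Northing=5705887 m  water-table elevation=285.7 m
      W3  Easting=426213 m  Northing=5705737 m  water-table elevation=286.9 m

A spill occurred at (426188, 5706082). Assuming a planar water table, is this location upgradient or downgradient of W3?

∂h/∂x = (285.7 − 285.9) / (426083 − 426213) = +0.001538
∂h/∂y = (286.9 − 285.9) / (5705737 − 5705887) = -0.006667
Head at (426188, 5706082) = 285.9 + (+0.001538)·(-25) + (-0.006667)·(195) = 284.56 m.
That is lower than the 286.9 m at W3, so the point is downgradient.

downgradient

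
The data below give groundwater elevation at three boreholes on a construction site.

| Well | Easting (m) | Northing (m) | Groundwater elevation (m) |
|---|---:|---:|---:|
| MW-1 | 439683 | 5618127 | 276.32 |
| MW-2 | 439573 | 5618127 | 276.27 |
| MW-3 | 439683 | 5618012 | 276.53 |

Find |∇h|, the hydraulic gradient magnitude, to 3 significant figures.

0.00188

∂h/∂x = (276.27 − 276.32) / (439573 − 439683) = +0.0004545
∂h/∂y = (276.53 − 276.32) / (5618012 − 5618127) = -0.001826
|∇h| = √(0.0004545² + -0.001826²) = 0.001882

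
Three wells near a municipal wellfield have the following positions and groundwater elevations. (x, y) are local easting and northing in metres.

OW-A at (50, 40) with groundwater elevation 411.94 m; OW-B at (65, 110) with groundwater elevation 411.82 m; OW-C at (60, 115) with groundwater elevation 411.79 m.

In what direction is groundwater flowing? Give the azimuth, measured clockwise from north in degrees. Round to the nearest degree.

With h = a·x + b·y + c and OW-A as origin, the differences give:
  15·a + 70·b = -0.12
  10·a + 75·b = -0.15
Eliminate b (×75 and ×70, subtract): 425·a = 1.500 → a = ∂h/∂x = +0.003529
Back-substitute: b = ∂h/∂y = -0.002471.
Flow direction (−∇h) has components (-0.003529 E, +0.002471 N).
Azimuth = atan2(E, N) = atan2(-0.003529, +0.002471) = 305.0° ≈ 305°.

305°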